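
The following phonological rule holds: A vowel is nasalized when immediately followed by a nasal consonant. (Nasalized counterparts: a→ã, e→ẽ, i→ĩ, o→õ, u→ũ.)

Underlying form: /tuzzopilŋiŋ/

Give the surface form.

/i/ before nasal /ŋ/ → [ĩ]

[tuzzopilŋĩŋ]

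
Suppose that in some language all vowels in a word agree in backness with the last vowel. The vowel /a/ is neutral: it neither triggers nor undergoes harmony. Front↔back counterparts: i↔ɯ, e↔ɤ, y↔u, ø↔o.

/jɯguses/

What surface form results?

/ɯ/ harmonizes with /e/ ([-back]) → [i]
/u/ harmonizes with /e/ ([-back]) → [y]

[jigyses]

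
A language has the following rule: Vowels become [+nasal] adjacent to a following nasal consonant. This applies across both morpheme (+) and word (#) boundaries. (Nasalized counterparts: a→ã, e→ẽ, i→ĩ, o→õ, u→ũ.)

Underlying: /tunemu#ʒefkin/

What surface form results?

[tũnẽmu#ʒefkĩn]

/u/ before nasal /n/ → [ũ]
/e/ before nasal /m/ → [ẽ]
/i/ before nasal /n/ → [ĩ]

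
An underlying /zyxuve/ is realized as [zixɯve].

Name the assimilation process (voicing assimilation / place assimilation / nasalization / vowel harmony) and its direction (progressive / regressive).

vowel harmony, regressive

/y/→[i] /u/→[ɯ].
Vowels agree with the last vowel, so the harmony is regressive.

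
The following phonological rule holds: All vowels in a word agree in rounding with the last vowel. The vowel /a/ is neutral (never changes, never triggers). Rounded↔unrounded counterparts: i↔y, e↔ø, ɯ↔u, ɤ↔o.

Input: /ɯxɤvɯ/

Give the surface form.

[ɯxɤvɯ]

no segment meets the rule's conditions; no change.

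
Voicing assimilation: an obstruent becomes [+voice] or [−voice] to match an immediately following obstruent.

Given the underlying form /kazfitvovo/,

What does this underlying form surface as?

[kasfidvovo]

/z/ before /f/ (voiceless) → [s]
/t/ before /v/ (voiced) → [d]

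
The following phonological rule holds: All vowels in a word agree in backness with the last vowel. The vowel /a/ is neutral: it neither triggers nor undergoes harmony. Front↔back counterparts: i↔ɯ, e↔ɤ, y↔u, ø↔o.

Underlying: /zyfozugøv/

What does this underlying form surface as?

/o/ harmonizes with /ø/ ([-back]) → [ø]
/u/ harmonizes with /ø/ ([-back]) → [y]

[zyføzygøv]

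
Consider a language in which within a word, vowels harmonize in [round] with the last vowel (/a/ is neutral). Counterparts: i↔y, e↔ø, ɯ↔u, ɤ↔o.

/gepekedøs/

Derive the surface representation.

[gøpøkødøs]

/e/ harmonizes with /ø/ ([+round]) → [ø]
/e/ harmonizes with /ø/ ([+round]) → [ø]
/e/ harmonizes with /ø/ ([+round]) → [ø]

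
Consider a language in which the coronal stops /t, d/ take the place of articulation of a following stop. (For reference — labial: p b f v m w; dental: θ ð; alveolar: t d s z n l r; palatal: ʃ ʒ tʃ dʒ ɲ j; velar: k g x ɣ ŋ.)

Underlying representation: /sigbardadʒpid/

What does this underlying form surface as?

[sigbardadʒpid]

no segment meets the rule's conditions; no change.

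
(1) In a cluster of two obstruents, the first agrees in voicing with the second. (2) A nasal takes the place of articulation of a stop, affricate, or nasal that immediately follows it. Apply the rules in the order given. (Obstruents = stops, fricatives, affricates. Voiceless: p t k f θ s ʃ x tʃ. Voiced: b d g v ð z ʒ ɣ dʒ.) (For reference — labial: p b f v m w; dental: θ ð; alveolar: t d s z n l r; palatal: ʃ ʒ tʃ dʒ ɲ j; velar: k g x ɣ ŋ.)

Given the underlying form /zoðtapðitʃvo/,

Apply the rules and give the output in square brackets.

Rule 1: /ð/ before /t/ (voiceless) → [θ]
Rule 1: /p/ before /ð/ (voiced) → [b]
Rule 1: /tʃ/ before /v/ (voiced) → [dʒ]
After rule 1: zoθtabðidʒvo
Rule 2: no segment meets the rule's conditions; no change.

[zoθtabðidʒvo]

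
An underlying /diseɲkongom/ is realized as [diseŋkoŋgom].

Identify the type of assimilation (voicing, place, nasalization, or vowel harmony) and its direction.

place assimilation, regressive

/ɲ/→[ŋ] /n/→[ŋ].
Each target copies a feature from the following segment, so the direction is regressive.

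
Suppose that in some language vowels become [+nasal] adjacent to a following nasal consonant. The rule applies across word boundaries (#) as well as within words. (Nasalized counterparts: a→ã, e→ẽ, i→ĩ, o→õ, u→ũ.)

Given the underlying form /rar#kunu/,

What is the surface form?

[rar#kũnu]

/u/ before nasal /n/ → [ũ]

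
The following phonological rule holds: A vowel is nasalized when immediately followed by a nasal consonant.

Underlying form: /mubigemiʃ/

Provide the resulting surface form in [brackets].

/e/ before nasal /m/ → [ẽ]

[mubigẽmiʃ]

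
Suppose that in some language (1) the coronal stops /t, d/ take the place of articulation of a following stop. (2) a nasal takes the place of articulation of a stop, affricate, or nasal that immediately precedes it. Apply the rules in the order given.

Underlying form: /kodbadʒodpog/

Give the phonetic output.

[kobbadʒobpog]

Rule 1: /d/ before /b/ (labial) → [b]
Rule 1: /d/ before /p/ (labial) → [b]
After rule 1: kobbadʒobpog
Rule 2: no segment meets the rule's conditions; no change.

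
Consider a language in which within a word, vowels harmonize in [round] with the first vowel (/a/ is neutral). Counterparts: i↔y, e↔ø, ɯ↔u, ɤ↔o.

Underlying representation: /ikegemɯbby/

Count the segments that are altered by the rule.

/y/ harmonizes with /i/ ([-round]) → [i]
1 segment changes.

1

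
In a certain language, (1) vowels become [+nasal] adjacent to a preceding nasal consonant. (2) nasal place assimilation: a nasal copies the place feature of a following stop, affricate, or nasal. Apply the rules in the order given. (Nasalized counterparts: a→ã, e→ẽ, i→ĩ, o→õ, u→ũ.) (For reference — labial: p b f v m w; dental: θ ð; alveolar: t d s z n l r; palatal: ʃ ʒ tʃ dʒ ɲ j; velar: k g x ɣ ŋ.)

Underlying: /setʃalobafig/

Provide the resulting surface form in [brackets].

[setʃalobafig]

Rule 1: no segment meets the rule's conditions; no change.
After rule 1: setʃalobafig
Rule 2: no segment meets the rule's conditions; no change.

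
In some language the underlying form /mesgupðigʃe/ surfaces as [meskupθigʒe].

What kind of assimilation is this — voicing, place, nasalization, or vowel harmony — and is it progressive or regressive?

/g/→[k] /ð/→[θ] /ʃ/→[ʒ].
Each target copies a feature from the preceding segment, so the direction is progressive.

voicing assimilation, progressive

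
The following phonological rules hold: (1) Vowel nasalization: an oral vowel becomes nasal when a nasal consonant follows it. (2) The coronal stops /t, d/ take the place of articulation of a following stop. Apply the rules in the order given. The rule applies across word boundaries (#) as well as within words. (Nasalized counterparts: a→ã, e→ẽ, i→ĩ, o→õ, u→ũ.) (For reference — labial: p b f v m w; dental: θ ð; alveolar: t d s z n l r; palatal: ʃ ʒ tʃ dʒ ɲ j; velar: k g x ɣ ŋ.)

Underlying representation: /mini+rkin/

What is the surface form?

[mĩni+rkĩn]

Rule 1: /i/ before nasal /n/ → [ĩ]
Rule 1: /i/ before nasal /n/ → [ĩ]
After rule 1: mĩni+rkĩn
Rule 2: no segment meets the rule's conditions; no change.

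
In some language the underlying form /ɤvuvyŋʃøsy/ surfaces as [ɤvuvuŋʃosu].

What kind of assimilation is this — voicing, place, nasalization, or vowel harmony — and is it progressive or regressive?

/y/→[u] /ø/→[o] /y/→[u].
Vowels agree with the first vowel, so the harmony is progressive.

vowel harmony, progressive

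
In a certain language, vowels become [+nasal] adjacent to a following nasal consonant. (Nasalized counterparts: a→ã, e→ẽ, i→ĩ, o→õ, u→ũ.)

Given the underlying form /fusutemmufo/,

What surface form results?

[fusutẽmmufo]

/e/ before nasal /m/ → [ẽ]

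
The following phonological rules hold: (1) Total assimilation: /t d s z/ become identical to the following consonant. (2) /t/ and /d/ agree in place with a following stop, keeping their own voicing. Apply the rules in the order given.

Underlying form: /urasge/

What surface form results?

[uragge]

Rule 1: /s/ before /g/ → [g] (total assimilation)
After rule 1: uragge
Rule 2: no segment meets the rule's conditions; no change.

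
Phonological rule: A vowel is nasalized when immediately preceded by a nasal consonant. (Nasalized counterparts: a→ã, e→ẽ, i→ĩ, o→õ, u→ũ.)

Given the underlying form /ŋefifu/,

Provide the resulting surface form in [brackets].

[ŋẽfifu]

/e/ after nasal /ŋ/ → [ẽ]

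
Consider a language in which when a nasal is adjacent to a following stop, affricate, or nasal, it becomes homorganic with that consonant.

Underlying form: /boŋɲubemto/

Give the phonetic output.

/ŋ/ before /ɲ/ (palatal) → [ɲ]
/m/ before /t/ (alveolar) → [n]

[boɲɲubento]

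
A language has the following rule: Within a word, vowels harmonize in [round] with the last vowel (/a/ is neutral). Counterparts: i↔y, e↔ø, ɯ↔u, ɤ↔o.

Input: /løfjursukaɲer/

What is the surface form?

/ø/ harmonizes with /e/ ([-round]) → [e]
/u/ harmonizes with /e/ ([-round]) → [ɯ]
/u/ harmonizes with /e/ ([-round]) → [ɯ]

[lefjɯrsɯkaɲer]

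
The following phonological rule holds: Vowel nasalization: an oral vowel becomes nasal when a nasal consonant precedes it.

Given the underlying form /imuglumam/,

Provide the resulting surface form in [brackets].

[imũglumãm]

/u/ after nasal /m/ → [ũ]
/a/ after nasal /m/ → [ã]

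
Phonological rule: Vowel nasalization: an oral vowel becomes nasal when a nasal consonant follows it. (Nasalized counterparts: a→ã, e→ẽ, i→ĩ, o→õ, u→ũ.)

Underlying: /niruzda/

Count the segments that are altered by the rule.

0

No segment meets the rule's conditions.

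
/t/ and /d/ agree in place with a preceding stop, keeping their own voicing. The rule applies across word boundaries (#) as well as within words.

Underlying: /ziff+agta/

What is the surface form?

[ziff+agka]

/t/ after /g/ (velar) → [k]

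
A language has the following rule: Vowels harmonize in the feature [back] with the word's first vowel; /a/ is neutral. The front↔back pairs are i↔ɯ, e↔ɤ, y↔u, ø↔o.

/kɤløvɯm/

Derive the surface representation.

/ø/ harmonizes with /ɤ/ ([+back]) → [o]

[kɤlovɯm]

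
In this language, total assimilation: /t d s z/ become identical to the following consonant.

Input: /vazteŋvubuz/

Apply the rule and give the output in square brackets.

/z/ before /t/ → [t] (total assimilation)

[vatteŋvubuz]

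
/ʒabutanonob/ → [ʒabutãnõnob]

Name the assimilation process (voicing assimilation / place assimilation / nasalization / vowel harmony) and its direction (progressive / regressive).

nasalization, regressive

/a/→[ã] /o/→[õ].
Each target copies a feature from the following segment, so the direction is regressive.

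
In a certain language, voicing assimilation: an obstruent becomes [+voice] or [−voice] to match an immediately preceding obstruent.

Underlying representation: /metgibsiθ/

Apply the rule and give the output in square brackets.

[metkibziθ]

/g/ after /t/ (voiceless) → [k]
/s/ after /b/ (voiced) → [z]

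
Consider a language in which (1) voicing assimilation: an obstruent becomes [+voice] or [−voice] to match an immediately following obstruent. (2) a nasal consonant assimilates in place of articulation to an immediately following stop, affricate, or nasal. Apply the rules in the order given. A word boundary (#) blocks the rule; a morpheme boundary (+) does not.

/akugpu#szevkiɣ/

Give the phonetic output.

[akukpu#zzefkiɣ]

Rule 1: /g/ before /p/ (voiceless) → [k]
Rule 1: /s/ before /z/ (voiced) → [z]
Rule 1: /v/ before /k/ (voiceless) → [f]
After rule 1: akukpu#zzefkiɣ
Rule 2: no segment meets the rule's conditions; no change.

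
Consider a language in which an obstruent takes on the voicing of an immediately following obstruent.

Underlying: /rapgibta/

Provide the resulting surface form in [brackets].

[rabgipta]

/p/ before /g/ (voiced) → [b]
/b/ before /t/ (voiceless) → [p]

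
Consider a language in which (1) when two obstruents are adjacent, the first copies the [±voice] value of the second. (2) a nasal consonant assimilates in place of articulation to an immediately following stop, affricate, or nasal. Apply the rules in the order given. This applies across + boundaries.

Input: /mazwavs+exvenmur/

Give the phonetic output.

[mazwafs+eɣvemmur]

Rule 1: /v/ before /s/ (voiceless) → [f]
Rule 1: /x/ before /v/ (voiced) → [ɣ]
After rule 1: mazwafs+eɣvenmur
Rule 2: /n/ before /m/ (labial) → [m]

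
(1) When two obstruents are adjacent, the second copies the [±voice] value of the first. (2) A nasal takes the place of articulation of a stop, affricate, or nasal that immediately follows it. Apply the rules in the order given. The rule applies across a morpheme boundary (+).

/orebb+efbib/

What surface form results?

[orebb+efpib]

Rule 1: /b/ after /f/ (voiceless) → [p]
After rule 1: orebb+efpib
Rule 2: no segment meets the rule's conditions; no change.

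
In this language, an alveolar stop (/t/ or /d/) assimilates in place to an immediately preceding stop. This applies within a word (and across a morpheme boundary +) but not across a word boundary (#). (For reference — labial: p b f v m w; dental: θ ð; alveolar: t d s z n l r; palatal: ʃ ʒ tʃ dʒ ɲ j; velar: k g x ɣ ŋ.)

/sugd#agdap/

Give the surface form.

/d/ after /g/ (velar) → [g]
/d/ after /g/ (velar) → [g]

[sugg#aggap]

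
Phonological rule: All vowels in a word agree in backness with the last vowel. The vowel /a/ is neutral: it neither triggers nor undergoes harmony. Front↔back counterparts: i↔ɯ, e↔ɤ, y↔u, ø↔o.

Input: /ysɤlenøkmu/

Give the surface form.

[usɤlɤnokmu]

/y/ harmonizes with /u/ ([+back]) → [u]
/e/ harmonizes with /u/ ([+back]) → [ɤ]
/ø/ harmonizes with /u/ ([+back]) → [o]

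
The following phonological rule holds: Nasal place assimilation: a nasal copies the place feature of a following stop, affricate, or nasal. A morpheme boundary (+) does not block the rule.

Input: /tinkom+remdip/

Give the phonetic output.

[tiŋkom+rendip]

/n/ before /k/ (velar) → [ŋ]
/m/ before /d/ (alveolar) → [n]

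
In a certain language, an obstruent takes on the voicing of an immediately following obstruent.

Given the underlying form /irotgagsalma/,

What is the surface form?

/t/ before /g/ (voiced) → [d]
/g/ before /s/ (voiceless) → [k]

[irodgaksalma]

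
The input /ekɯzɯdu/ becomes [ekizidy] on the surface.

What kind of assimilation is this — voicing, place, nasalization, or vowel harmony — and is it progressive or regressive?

/ɯ/→[i] /ɯ/→[i] /u/→[y].
Vowels agree with the first vowel, so the harmony is progressive.

vowel harmony, progressive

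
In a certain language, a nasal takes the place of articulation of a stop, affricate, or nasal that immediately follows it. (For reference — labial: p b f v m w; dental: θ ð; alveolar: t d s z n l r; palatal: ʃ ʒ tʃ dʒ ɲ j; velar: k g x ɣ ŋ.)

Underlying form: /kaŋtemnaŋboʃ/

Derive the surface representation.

[kantennamboʃ]

/ŋ/ before /t/ (alveolar) → [n]
/m/ before /n/ (alveolar) → [n]
/ŋ/ before /b/ (labial) → [m]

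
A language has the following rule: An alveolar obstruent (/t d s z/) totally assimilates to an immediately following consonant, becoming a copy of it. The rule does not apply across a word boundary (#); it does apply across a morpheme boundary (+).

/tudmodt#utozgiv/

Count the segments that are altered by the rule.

/d/ before /m/ → [m] (total assimilation)
/d/ before /t/ → [t] (total assimilation)
/z/ before /g/ → [g] (total assimilation)
3 segments change.

3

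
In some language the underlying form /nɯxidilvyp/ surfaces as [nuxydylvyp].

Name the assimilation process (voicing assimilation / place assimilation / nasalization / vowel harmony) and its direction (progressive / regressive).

/ɯ/→[u] /i/→[y] /i/→[y].
Vowels agree with the last vowel, so the harmony is regressive.

vowel harmony, regressive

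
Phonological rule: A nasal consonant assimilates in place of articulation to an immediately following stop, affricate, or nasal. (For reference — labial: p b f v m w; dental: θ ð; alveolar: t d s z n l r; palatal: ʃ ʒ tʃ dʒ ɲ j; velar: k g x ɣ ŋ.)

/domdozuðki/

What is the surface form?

[dondozuðki]

/m/ before /d/ (alveolar) → [n]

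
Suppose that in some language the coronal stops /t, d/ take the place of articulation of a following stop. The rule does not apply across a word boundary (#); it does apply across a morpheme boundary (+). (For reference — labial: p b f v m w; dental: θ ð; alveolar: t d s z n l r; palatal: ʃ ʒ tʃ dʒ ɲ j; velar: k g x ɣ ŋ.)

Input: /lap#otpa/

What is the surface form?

/t/ before /p/ (labial) → [p]

[lap#oppa]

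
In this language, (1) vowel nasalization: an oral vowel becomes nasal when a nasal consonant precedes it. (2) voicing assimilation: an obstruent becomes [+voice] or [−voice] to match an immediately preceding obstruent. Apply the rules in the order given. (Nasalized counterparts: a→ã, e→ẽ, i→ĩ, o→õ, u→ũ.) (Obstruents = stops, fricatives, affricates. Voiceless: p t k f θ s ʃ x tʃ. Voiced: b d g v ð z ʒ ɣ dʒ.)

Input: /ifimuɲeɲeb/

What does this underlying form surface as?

[ifimũɲẽɲẽb]

Rule 1: /u/ after nasal /m/ → [ũ]
Rule 1: /e/ after nasal /ɲ/ → [ẽ]
Rule 1: /e/ after nasal /ɲ/ → [ẽ]
After rule 1: ifimũɲẽɲẽb
Rule 2: no segment meets the rule's conditions; no change.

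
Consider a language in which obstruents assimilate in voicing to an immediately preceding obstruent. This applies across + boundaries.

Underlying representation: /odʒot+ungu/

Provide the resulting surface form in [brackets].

no segment meets the rule's conditions; no change.

[odʒot+ungu]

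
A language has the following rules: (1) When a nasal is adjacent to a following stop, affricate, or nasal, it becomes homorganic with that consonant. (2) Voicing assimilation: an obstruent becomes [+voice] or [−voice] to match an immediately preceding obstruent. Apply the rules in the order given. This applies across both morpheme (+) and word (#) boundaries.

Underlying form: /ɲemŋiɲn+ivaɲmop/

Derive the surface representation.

[ɲeŋŋinn+ivammop]

Rule 1: /m/ before /ŋ/ (velar) → [ŋ]
Rule 1: /ɲ/ before /n/ (alveolar) → [n]
Rule 1: /ɲ/ before /m/ (labial) → [m]
After rule 1: ɲeŋŋinn+ivammop
Rule 2: no segment meets the rule's conditions; no change.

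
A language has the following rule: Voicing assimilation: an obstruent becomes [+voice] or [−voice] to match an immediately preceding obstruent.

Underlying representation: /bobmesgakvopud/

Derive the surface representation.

/g/ after /s/ (voiceless) → [k]
/v/ after /k/ (voiceless) → [f]

[bobmeskakfopud]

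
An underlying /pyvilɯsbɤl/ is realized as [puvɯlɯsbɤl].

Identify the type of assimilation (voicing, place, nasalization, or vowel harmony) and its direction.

vowel harmony, regressive

/y/→[u] /i/→[ɯ].
Vowels agree with the last vowel, so the harmony is regressive.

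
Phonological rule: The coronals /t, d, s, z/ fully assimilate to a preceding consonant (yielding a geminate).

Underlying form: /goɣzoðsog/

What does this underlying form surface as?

[goɣɣoððog]

/z/ after /ɣ/ → [ɣ] (total assimilation)
/s/ after /ð/ → [ð] (total assimilation)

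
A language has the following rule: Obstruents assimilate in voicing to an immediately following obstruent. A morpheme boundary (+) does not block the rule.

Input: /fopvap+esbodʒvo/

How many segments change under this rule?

/p/ before /v/ (voiced) → [b]
/s/ before /b/ (voiced) → [z]
2 segments change.

2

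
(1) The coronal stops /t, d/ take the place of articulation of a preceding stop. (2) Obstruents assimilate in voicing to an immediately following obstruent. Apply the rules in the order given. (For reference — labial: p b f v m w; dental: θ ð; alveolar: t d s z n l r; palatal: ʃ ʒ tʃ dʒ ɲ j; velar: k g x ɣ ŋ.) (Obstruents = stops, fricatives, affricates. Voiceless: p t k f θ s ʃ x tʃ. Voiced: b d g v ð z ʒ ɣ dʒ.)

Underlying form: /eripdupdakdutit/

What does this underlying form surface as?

Rule 1: /d/ after /p/ (labial) → [b]
Rule 1: /d/ after /p/ (labial) → [b]
Rule 1: /d/ after /k/ (velar) → [g]
After rule 1: eripbupbakgutit
Rule 2: /p/ before /b/ (voiced) → [b]
Rule 2: /p/ before /b/ (voiced) → [b]
Rule 2: /k/ before /g/ (voiced) → [g]

[eribbubbaggutit]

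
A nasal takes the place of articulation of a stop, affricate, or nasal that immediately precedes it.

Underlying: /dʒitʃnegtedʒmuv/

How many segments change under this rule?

2

/n/ after /tʃ/ (palatal) → [ɲ]
/m/ after /dʒ/ (palatal) → [ɲ]
2 segments change.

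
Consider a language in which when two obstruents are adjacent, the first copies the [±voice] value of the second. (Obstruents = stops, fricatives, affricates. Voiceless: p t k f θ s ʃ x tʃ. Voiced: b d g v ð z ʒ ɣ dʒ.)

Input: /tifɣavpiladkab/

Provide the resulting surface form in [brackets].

/f/ before /ɣ/ (voiced) → [v]
/v/ before /p/ (voiceless) → [f]
/d/ before /k/ (voiceless) → [t]

[tivɣafpilatkab]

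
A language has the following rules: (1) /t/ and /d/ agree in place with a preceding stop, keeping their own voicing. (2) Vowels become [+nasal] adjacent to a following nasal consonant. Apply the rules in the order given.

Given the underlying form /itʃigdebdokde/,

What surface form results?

[itʃiggebbokge]

Rule 1: /d/ after /g/ (velar) → [g]
Rule 1: /d/ after /b/ (labial) → [b]
Rule 1: /d/ after /k/ (velar) → [g]
After rule 1: itʃiggebbokge
Rule 2: no segment meets the rule's conditions; no change.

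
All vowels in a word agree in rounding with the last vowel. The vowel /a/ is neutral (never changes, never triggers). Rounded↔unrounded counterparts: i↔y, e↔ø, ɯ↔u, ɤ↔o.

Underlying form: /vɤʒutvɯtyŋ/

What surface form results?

[voʒutvutyŋ]

/ɤ/ harmonizes with /y/ ([+round]) → [o]
/ɯ/ harmonizes with /y/ ([+round]) → [u]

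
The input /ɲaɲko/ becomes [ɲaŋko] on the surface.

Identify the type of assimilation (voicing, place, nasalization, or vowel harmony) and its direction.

/ɲ/→[ŋ].
Each target copies a feature from the following segment, so the direction is regressive.

place assimilation, regressive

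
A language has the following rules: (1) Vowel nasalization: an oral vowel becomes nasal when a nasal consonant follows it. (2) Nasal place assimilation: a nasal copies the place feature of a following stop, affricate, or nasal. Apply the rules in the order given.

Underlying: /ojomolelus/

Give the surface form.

[ojõmolelus]

Rule 1: /o/ before nasal /m/ → [õ]
After rule 1: ojõmolelus
Rule 2: no segment meets the rule's conditions; no change.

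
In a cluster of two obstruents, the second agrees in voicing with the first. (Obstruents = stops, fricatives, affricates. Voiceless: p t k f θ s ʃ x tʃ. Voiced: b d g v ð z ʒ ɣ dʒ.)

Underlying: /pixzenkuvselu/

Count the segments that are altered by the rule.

/z/ after /x/ (voiceless) → [s]
/s/ after /v/ (voiced) → [z]
2 segments change.

2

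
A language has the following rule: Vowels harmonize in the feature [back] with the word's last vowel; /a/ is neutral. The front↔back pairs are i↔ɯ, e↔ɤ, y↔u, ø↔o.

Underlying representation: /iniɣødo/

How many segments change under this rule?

/i/ harmonizes with /o/ ([+back]) → [ɯ]
/i/ harmonizes with /o/ ([+back]) → [ɯ]
/ø/ harmonizes with /o/ ([+back]) → [o]
3 segments change.

3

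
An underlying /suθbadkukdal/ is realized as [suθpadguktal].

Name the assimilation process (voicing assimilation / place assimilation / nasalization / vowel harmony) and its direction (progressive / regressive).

voicing assimilation, progressive

/b/→[p] /k/→[g] /d/→[t].
Each target copies a feature from the preceding segment, so the direction is progressive.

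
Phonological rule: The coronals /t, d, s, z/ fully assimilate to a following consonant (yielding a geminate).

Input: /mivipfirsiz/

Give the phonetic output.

[mivipfirsiz]

no segment meets the rule's conditions; no change.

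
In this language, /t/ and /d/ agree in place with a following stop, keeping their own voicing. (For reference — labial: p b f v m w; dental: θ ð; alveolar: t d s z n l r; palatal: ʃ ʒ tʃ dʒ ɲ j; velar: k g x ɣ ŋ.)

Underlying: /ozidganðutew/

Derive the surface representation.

[ozigganðutew]

/d/ before /g/ (velar) → [g]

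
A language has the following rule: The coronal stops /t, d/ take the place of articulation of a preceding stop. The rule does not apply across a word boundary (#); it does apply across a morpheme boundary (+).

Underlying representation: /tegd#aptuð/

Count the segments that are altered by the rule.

/d/ after /g/ (velar) → [g]
/t/ after /p/ (labial) → [p]
2 segments change.

2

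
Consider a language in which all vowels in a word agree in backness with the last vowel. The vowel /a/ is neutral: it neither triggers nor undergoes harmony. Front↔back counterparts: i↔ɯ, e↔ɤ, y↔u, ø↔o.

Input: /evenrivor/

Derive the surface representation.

[ɤvɤnrɯvor]

/e/ harmonizes with /o/ ([+back]) → [ɤ]
/e/ harmonizes with /o/ ([+back]) → [ɤ]
/i/ harmonizes with /o/ ([+back]) → [ɯ]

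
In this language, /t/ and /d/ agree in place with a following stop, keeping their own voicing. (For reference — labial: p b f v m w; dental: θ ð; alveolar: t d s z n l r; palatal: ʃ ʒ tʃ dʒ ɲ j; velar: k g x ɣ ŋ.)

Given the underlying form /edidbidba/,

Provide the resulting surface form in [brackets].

[edibbibba]

/d/ before /b/ (labial) → [b]
/d/ before /b/ (labial) → [b]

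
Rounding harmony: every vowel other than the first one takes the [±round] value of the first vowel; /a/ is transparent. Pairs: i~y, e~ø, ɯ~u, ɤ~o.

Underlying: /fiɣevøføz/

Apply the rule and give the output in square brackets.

[fiɣevefez]

/ø/ harmonizes with /i/ ([-round]) → [e]
/ø/ harmonizes with /i/ ([-round]) → [e]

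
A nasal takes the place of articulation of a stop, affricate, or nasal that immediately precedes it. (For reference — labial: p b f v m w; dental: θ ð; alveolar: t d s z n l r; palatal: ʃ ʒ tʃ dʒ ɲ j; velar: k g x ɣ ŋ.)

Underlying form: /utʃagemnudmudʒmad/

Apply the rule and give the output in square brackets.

/n/ after /m/ (labial) → [m]
/m/ after /d/ (alveolar) → [n]
/m/ after /dʒ/ (palatal) → [ɲ]

[utʃagemmudnudʒɲad]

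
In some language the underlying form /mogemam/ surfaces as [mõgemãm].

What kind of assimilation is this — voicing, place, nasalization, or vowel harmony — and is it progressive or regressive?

/o/→[õ] /a/→[ã].
Each target copies a feature from the preceding segment, so the direction is progressive.

nasalization, progressive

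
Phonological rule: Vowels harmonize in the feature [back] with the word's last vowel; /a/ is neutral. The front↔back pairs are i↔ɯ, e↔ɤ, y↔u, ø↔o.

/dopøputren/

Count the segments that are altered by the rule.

2

/o/ harmonizes with /e/ ([-back]) → [ø]
/u/ harmonizes with /e/ ([-back]) → [y]
2 segments change.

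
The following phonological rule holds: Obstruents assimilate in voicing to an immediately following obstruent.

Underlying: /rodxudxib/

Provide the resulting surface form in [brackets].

[rotxutxib]

/d/ before /x/ (voiceless) → [t]
/d/ before /x/ (voiceless) → [t]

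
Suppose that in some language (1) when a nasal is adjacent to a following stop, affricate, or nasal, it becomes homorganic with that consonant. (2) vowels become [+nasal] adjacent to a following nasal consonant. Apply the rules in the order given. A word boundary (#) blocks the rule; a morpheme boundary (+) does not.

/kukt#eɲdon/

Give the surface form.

[kukt#ẽndõn]

Rule 1: /ɲ/ before /d/ (alveolar) → [n]
After rule 1: kukt#endon
Rule 2: /e/ before nasal /n/ → [ẽ]
Rule 2: /o/ before nasal /n/ → [õ]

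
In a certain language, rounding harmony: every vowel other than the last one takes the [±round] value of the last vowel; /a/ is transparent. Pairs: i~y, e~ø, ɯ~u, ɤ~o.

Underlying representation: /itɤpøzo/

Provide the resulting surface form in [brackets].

/i/ harmonizes with /o/ ([+round]) → [y]
/ɤ/ harmonizes with /o/ ([+round]) → [o]

[ytopøzo]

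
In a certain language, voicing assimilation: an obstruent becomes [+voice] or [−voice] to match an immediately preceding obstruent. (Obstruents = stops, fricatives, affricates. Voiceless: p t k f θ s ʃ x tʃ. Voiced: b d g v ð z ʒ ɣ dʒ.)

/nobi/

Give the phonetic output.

[nobi]

no segment meets the rule's conditions; no change.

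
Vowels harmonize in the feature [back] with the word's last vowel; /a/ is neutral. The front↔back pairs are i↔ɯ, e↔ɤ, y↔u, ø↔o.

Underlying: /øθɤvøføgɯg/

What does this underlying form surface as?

/ø/ harmonizes with /ɯ/ ([+back]) → [o]
/ø/ harmonizes with /ɯ/ ([+back]) → [o]
/ø/ harmonizes with /ɯ/ ([+back]) → [o]

[oθɤvofogɯg]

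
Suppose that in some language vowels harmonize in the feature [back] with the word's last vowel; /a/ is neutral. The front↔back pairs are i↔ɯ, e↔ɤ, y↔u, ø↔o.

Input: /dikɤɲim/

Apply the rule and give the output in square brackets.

[dikeɲim]

/ɤ/ harmonizes with /i/ ([-back]) → [e]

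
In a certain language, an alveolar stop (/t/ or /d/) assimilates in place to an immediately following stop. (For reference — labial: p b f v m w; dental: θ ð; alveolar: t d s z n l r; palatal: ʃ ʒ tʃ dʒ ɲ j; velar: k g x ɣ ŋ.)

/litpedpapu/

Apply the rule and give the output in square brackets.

/t/ before /p/ (labial) → [p]
/d/ before /p/ (labial) → [b]

[lippebpapu]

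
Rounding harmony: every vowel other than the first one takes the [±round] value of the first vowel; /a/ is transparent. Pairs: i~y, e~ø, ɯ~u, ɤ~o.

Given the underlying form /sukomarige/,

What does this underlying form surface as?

/i/ harmonizes with /u/ ([+round]) → [y]
/e/ harmonizes with /u/ ([+round]) → [ø]

[sukomarygø]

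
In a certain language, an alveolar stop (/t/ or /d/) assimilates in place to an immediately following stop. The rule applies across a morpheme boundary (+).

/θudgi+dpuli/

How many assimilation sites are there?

2

/d/ before /g/ (velar) → [g]
/d/ before /p/ (labial) → [b]
2 segments change.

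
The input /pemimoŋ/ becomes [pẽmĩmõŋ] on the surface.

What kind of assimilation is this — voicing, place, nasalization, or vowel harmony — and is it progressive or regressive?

/e/→[ẽ] /i/→[ĩ] /o/→[õ].
Each target copies a feature from the following segment, so the direction is regressive.

nasalization, regressive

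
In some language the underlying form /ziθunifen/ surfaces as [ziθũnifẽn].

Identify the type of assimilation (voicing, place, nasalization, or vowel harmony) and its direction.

/u/→[ũ] /e/→[ẽ].
Each target copies a feature from the following segment, so the direction is regressive.

nasalization, regressive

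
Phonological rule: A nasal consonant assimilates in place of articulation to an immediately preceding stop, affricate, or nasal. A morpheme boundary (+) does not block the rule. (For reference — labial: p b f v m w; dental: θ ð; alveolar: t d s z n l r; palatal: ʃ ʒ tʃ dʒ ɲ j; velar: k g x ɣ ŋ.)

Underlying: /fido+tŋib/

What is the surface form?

[fido+tnib]

/ŋ/ after /t/ (alveolar) → [n]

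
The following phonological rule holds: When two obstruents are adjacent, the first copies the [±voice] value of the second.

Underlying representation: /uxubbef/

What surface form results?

[uxubbef]

no segment meets the rule's conditions; no change.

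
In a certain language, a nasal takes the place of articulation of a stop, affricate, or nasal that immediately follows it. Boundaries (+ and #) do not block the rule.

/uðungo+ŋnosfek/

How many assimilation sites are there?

/n/ before /g/ (velar) → [ŋ]
/ŋ/ before /n/ (alveolar) → [n]
2 segments change.

2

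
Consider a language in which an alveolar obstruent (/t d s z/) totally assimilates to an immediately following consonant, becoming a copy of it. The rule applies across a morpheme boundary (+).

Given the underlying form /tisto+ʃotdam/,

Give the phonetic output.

[titto+ʃoddam]

/s/ before /t/ → [t] (total assimilation)
/t/ before /d/ → [d] (total assimilation)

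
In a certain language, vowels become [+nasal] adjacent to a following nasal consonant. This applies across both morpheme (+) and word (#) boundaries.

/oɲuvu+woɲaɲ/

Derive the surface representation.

[õɲuvu+wõɲãɲ]

/o/ before nasal /ɲ/ → [õ]
/o/ before nasal /ɲ/ → [õ]
/a/ before nasal /ɲ/ → [ã]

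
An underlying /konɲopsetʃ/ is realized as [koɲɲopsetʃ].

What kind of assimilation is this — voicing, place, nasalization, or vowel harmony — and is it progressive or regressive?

/n/→[ɲ].
Each target copies a feature from the following segment, so the direction is regressive.

place assimilation, regressive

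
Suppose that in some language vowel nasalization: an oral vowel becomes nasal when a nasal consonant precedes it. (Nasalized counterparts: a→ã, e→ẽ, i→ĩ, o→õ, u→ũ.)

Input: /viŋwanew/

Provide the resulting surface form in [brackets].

[viŋwanẽw]

/e/ after nasal /n/ → [ẽ]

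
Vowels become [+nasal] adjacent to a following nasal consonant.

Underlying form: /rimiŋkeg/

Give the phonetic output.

[rĩmĩŋkeg]

/i/ before nasal /m/ → [ĩ]
/i/ before nasal /ŋ/ → [ĩ]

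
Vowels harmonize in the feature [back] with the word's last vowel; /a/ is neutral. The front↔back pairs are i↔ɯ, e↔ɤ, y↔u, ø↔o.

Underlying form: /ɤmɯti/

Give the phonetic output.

/ɤ/ harmonizes with /i/ ([-back]) → [e]
/ɯ/ harmonizes with /i/ ([-back]) → [i]

[emiti]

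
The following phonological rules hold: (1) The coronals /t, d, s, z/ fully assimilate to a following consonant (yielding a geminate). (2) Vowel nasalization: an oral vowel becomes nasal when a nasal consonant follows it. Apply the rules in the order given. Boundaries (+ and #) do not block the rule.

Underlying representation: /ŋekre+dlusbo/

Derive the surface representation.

[ŋekre+llubbo]

Rule 1: /d/ before /l/ → [l] (total assimilation)
Rule 1: /s/ before /b/ → [b] (total assimilation)
After rule 1: ŋekre+llubbo
Rule 2: no segment meets the rule's conditions; no change.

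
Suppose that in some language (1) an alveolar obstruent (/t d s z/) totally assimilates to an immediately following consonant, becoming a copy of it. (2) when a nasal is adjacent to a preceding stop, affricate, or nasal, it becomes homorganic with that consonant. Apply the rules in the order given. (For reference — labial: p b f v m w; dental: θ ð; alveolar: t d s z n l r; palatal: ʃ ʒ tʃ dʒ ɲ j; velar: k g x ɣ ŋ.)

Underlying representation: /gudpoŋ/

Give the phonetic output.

Rule 1: /d/ before /p/ → [p] (total assimilation)
After rule 1: guppoŋ
Rule 2: no segment meets the rule's conditions; no change.

[guppoŋ]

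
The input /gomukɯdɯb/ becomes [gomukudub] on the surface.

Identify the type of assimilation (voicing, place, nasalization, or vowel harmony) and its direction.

vowel harmony, progressive

/ɯ/→[u] /ɯ/→[u].
Vowels agree with the first vowel, so the harmony is progressive.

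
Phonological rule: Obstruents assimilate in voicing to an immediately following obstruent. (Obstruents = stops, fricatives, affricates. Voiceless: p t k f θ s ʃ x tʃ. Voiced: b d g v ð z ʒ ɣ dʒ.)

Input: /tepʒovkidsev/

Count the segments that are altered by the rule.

3

/p/ before /ʒ/ (voiced) → [b]
/v/ before /k/ (voiceless) → [f]
/d/ before /s/ (voiceless) → [t]
3 segments change.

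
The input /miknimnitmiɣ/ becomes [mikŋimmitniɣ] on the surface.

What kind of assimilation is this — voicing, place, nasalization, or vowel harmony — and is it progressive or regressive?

place assimilation, progressive

/n/→[ŋ] /n/→[m] /m/→[n].
Each target copies a feature from the preceding segment, so the direction is progressive.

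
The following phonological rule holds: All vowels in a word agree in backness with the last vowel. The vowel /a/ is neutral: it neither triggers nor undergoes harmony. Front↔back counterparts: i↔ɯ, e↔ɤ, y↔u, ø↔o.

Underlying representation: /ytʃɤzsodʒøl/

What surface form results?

/ɤ/ harmonizes with /ø/ ([-back]) → [e]
/o/ harmonizes with /ø/ ([-back]) → [ø]

[ytʃezsødʒøl]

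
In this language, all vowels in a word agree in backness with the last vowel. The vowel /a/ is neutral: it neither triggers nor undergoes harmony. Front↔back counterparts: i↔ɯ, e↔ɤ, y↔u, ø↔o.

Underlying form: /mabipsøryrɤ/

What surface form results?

/i/ harmonizes with /ɤ/ ([+back]) → [ɯ]
/ø/ harmonizes with /ɤ/ ([+back]) → [o]
/y/ harmonizes with /ɤ/ ([+back]) → [u]

[mabɯpsorurɤ]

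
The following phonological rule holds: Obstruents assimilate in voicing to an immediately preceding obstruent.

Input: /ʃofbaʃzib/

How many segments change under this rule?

2

/b/ after /f/ (voiceless) → [p]
/z/ after /ʃ/ (voiceless) → [s]
2 segments change.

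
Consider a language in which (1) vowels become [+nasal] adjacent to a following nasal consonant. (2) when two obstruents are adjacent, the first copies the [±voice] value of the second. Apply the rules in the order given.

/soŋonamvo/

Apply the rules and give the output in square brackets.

Rule 1: /o/ before nasal /ŋ/ → [õ]
Rule 1: /o/ before nasal /n/ → [õ]
Rule 1: /a/ before nasal /m/ → [ã]
After rule 1: sõŋõnãmvo
Rule 2: no segment meets the rule's conditions; no change.

[sõŋõnãmvo]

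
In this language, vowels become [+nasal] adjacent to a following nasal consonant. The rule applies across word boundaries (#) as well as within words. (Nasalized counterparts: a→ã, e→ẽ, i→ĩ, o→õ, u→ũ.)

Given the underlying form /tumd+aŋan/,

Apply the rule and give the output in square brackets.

[tũmd+ãŋãn]

/u/ before nasal /m/ → [ũ]
/a/ before nasal /ŋ/ → [ã]
/a/ before nasal /n/ → [ã]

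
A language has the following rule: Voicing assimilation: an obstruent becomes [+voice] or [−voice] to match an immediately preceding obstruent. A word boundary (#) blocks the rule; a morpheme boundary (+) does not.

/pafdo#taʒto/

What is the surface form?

/d/ after /f/ (voiceless) → [t]
/t/ after /ʒ/ (voiced) → [d]

[pafto#taʒdo]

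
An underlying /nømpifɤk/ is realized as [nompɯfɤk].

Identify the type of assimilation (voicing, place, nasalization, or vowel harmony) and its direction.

/ø/→[o] /i/→[ɯ].
Vowels agree with the last vowel, so the harmony is regressive.

vowel harmony, regressive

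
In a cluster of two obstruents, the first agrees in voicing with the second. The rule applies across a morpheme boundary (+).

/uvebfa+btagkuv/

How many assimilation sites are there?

/b/ before /f/ (voiceless) → [p]
/b/ before /t/ (voiceless) → [p]
/g/ before /k/ (voiceless) → [k]
3 segments change.

3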